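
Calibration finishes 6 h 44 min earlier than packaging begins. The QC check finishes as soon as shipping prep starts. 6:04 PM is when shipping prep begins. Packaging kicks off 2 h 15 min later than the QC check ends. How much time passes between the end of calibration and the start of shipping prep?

4 h 29 min

The QC check ends at 6:04 PM.
Packaging starts at 6:04 PM + 135 min = 8:19 PM.
Calibration ends at 8:19 PM − 404 min = 1:35 PM.
From 1:35 PM to 6:04 PM is 4 h 29 min.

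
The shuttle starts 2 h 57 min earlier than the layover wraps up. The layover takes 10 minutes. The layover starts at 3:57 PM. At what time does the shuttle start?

The layover ends at 3:57 PM + 10 min = 4:07 PM.
The shuttle starts at 4:07 PM − 177 min = 1:10 PM.

1:10 PM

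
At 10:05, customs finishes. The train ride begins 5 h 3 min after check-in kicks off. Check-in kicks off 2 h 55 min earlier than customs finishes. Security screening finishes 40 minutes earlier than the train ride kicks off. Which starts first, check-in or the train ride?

check-in

Check-in starts at 10:05 − 175 min = 07:10.
The train ride starts at 07:10 + 303 min = 12:13.
Check-in starts at 07:10 and the train ride starts at 12:13, so check-in is first.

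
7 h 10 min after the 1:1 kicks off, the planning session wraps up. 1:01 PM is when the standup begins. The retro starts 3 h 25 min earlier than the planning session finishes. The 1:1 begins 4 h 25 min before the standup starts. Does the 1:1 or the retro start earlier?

The 1:1 starts at 1:01 PM − 265 min = 8:36 AM.
The planning session ends at 8:36 AM + 430 min = 3:46 PM.
The retro starts at 3:46 PM − 205 min = 12:21 PM.
The 1:1 starts at 8:36 AM and the retro starts at 12:21 PM, so the 1:1 is first.

the 1:1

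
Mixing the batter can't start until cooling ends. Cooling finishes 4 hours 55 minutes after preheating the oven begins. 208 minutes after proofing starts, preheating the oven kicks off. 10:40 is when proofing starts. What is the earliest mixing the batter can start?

19:03

Preheating the oven starts at 10:40 + 208 min = 14:08.
Cooling ends at 14:08 + 295 min = 19:03.
Mixing the batter is bounded by cooling, so the earliest it can start is 19:03.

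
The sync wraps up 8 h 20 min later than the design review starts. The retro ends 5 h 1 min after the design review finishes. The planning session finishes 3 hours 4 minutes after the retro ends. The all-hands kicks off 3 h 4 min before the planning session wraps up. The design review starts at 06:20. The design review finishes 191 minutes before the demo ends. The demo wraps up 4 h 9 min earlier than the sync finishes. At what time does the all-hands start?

The sync ends at 06:20 + 500 min = 14:40.
The demo ends at 14:40 − 249 min = 10:31.
The design review ends at 10:31 − 191 min = 07:20.
The retro ends at 07:20 + 301 min = 12:21.
The planning session ends at 12:21 + 184 min = 15:25.
The all-hands starts at 15:25 − 184 min = 12:21.

12:21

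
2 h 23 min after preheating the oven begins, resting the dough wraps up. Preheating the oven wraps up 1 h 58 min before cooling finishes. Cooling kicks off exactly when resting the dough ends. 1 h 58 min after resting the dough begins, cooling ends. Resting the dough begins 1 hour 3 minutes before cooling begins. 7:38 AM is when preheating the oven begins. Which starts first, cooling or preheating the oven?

Resting the dough ends at 7:38 AM + 143 min = 10:01 AM.
So cooling starts at 10:01 AM.
Cooling starts at 10:01 AM and preheating the oven starts at 7:38 AM, so preheating the oven is first.

preheating the oven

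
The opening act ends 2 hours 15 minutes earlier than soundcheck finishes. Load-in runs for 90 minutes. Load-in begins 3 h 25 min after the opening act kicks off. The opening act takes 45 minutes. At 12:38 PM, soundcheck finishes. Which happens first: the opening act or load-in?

the opening act

The opening act ends at 12:38 PM − 135 min = 10:23 AM.
The opening act starts at 10:23 AM − 45 min = 9:38 AM.
Load-in starts at 9:38 AM + 205 min = 1:03 PM.
The opening act starts at 9:38 AM and load-in starts at 1:03 PM, so the opening act is first.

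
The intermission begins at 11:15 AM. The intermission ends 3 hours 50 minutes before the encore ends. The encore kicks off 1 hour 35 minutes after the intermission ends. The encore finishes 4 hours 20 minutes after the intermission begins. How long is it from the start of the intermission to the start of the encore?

125 minutes

The encore ends at 11:15 AM + 260 min = 3:35 PM.
The intermission ends at 3:35 PM − 230 min = 11:45 AM.
The encore starts at 11:45 AM + 95 min = 1:20 PM.
From 11:15 AM to 1:20 PM is 125 minutes.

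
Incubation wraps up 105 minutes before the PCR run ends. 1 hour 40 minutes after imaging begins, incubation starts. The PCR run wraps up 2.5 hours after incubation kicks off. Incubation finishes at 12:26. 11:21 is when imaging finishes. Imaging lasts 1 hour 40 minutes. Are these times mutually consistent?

Imaging starts at 11:21 − 100 min = 09:41.
Incubation starts at 09:41 + 100 min = 11:21.
The PCR run ends at 11:21 + 150 min = 13:51.
Incubation ends at 13:51 − 105 min = 12:06.
But incubation is also said to end at 12:26 — a 20-minute conflict.

No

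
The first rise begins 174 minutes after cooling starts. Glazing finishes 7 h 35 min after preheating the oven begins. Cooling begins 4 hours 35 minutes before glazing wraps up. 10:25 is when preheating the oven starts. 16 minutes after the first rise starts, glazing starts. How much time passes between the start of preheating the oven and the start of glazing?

Glazing ends at 10:25 + 455 min = 18:00.
Cooling starts at 18:00 − 275 min = 13:25.
The first rise starts at 13:25 + 174 min = 16:19.
Glazing starts at 16:19 + 16 min = 16:35.
From 10:25 to 16:35 is 6 hours 10 minutes.

6 hours 10 minutes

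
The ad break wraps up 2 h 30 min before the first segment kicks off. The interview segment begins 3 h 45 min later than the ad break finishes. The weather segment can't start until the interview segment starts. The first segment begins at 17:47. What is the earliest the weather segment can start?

19:02

The ad break ends at 17:47 − 150 min = 15:17.
The interview segment starts at 15:17 + 225 min = 19:02.
The weather segment is bounded by the interview segment, so the earliest it can start is 19:02.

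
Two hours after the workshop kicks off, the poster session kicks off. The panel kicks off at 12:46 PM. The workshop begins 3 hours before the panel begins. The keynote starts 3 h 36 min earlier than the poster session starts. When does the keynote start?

The workshop starts at 12:46 PM − 180 min = 9:46 AM.
The poster session starts at 9:46 AM + 120 min = 11:46 AM.
The keynote starts at 11:46 AM − 216 min = 8:10 AM.

8:10 AM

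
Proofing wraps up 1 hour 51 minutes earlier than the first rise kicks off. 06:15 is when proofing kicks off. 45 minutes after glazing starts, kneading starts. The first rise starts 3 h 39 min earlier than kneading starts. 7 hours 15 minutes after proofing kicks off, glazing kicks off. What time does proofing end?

08:45

Glazing starts at 06:15 + 435 min = 13:30.
Kneading starts at 13:30 + 45 min = 14:15.
The first rise starts at 14:15 − 219 min = 10:36.
Proofing ends at 10:36 − 111 min = 08:45.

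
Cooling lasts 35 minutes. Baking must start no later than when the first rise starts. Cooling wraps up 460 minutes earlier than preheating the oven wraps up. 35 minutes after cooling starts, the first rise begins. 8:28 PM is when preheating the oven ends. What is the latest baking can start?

12:48 PM

Cooling ends at 8:28 PM − 460 min = 12:48 PM.
Cooling starts at 12:48 PM − 35 min = 12:13 PM.
The first rise starts at 12:13 PM + 35 min = 12:48 PM.
Baking is bounded by the first rise, so the latest it can start is 12:48 PM.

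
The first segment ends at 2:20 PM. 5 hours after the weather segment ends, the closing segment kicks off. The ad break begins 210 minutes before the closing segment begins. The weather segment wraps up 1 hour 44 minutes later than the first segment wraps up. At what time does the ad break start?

5:34 PM

The weather segment ends at 2:20 PM + 104 min = 4:04 PM.
The closing segment starts at 4:04 PM + 300 min = 9:04 PM.
The ad break starts at 9:04 PM − 210 min = 5:34 PM.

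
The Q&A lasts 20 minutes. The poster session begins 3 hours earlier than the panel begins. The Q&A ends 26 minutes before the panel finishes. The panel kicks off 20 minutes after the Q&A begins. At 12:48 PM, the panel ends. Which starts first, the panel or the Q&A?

The Q&A ends at 12:48 PM − 26 min = 12:22 PM.
The Q&A starts at 12:22 PM − 20 min = 12:02 PM.
The panel starts at 12:02 PM + 20 min = 12:22 PM.
The panel starts at 12:22 PM and the Q&A starts at 12:02 PM, so the Q&A is first.

the Q&A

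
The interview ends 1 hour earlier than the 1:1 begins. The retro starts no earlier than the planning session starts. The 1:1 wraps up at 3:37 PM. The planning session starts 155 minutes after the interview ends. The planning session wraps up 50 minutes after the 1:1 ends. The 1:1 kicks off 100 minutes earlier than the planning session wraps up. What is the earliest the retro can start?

The planning session ends at 3:37 PM + 50 min = 4:27 PM.
The 1:1 starts at 4:27 PM − 100 min = 2:47 PM.
The interview ends at 2:47 PM − 60 min = 1:47 PM.
The planning session starts at 1:47 PM + 155 min = 4:22 PM.
The retro is bounded by the planning session, so the earliest it can start is 4:22 PM.

4:22 PM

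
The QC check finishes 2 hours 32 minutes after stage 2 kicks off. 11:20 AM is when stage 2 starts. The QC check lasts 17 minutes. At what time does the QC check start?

1:35 PM

The QC check ends at 11:20 AM + 152 min = 1:52 PM.
The QC check starts at 1:52 PM − 17 min = 1:35 PM.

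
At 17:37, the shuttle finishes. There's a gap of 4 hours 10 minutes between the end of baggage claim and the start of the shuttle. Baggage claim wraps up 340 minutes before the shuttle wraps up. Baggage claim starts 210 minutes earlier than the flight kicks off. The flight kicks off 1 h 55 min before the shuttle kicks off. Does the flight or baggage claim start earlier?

Baggage claim ends at 17:37 − 340 min = 11:57.
The shuttle starts at 11:57 + 250 min = 16:07.
The flight starts at 16:07 − 115 min = 14:12.
Baggage claim starts at 14:12 − 210 min = 10:42.
The flight starts at 14:12 and baggage claim starts at 10:42, so baggage claim is first.

baggage claim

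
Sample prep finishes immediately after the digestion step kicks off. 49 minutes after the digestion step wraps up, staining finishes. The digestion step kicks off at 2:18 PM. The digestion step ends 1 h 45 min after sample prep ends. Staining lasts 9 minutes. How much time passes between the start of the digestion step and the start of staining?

Sample prep ends at 2:18 PM.
The digestion step ends at 2:18 PM + 105 min = 4:03 PM.
Staining ends at 4:03 PM + 49 min = 4:52 PM.
Staining starts at 4:52 PM − 9 min = 4:43 PM.
From 2:18 PM to 4:43 PM is 2 h 25 min.

2 h 25 min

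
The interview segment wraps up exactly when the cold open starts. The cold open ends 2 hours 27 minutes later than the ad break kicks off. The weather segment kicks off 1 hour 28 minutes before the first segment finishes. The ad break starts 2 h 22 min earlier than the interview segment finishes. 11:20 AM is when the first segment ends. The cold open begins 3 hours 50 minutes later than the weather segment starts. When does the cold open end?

The weather segment starts at 11:20 AM − 88 min = 9:52 AM.
The cold open starts at 9:52 AM + 230 min = 1:42 PM.
So the interview segment ends at 1:42 PM.
The ad break starts at 1:42 PM − 142 min = 11:20 AM.
The cold open ends at 11:20 AM + 147 min = 1:47 PM.

1:47 PM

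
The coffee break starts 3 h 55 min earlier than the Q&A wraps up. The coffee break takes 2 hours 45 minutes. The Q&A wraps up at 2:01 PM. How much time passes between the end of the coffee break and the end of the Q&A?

The coffee break starts at 2:01 PM − 235 min = 10:06 AM.
The coffee break ends at 10:06 AM + 165 min = 12:51 PM.
From 12:51 PM to 2:01 PM is 1 h 10 min.

1 h 10 min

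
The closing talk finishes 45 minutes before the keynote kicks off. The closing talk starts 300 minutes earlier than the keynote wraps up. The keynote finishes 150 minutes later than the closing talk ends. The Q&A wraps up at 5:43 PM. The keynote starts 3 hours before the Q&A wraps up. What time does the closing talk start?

The keynote starts at 5:43 PM − 180 min = 2:43 PM.
The closing talk ends at 2:43 PM − 45 min = 1:58 PM.
The keynote ends at 1:58 PM + 150 min = 4:28 PM.
The closing talk starts at 4:28 PM − 300 min = 11:28 AM.

11:28 AM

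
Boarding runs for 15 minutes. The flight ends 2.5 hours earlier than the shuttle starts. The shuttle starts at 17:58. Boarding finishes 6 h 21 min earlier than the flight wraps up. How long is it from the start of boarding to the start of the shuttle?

546 minutes

The flight ends at 17:58 − 150 min = 15:28.
Boarding ends at 15:28 − 381 min = 09:07.
Boarding starts at 09:07 − 15 min = 08:52.
From 08:52 to 17:58 is 546 minutes.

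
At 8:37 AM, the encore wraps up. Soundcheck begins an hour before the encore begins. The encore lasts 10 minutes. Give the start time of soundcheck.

The encore starts at 8:37 AM − 10 min = 8:27 AM.
Soundcheck starts at 8:27 AM − 60 min = 7:27 AM.

7:27 AM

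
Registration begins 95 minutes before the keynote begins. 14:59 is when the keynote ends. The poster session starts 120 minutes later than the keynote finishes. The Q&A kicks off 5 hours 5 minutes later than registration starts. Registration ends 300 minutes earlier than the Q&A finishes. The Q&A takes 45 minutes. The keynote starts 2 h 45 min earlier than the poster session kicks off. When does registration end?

The poster session starts at 14:59 + 120 min = 16:59.
The keynote starts at 16:59 − 165 min = 14:14.
Registration starts at 14:14 − 95 min = 12:39.
The Q&A starts at 12:39 + 305 min = 17:44.
The Q&A ends at 17:44 + 45 min = 18:29.
Registration ends at 18:29 − 300 min = 13:29.

13:29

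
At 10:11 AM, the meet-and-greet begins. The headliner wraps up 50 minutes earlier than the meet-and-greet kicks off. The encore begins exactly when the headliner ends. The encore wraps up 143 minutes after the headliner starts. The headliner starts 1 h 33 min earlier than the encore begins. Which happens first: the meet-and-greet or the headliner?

the headliner

The headliner ends at 10:11 AM − 50 min = 9:21 AM.
So the encore starts at 9:21 AM.
The headliner starts at 9:21 AM − 93 min = 7:48 AM.
The meet-and-greet starts at 10:11 AM and the headliner starts at 7:48 AM, so the headliner is first.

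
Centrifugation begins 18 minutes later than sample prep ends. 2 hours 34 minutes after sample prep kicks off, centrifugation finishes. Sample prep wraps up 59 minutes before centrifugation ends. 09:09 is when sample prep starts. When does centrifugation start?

Centrifugation ends at 09:09 + 154 min = 11:43.
Sample prep ends at 11:43 − 59 min = 10:44.
Centrifugation starts at 10:44 + 18 min = 11:02.

11:02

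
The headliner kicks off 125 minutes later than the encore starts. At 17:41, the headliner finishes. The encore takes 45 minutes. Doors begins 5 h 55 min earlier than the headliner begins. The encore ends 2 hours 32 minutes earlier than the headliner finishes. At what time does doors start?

10:34

The encore ends at 17:41 − 152 min = 15:09.
The encore starts at 15:09 − 45 min = 14:24.
The headliner starts at 14:24 + 125 min = 16:29.
Doors starts at 16:29 − 355 min = 10:34.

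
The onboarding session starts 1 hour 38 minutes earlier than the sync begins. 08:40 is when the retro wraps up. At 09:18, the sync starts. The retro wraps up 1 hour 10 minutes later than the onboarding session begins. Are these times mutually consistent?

No

The onboarding session starts at 09:18 − 98 min = 07:40.
The retro ends at 07:40 + 70 min = 08:50.
But the retro is also said to end at 08:40 — a 10-minute conflict.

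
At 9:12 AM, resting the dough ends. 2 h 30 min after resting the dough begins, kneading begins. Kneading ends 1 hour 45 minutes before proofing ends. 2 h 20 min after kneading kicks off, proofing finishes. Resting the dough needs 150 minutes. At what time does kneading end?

9:47 AM

Resting the dough starts at 9:12 AM − 150 min = 6:42 AM.
Kneading starts at 6:42 AM + 150 min = 9:12 AM.
Proofing ends at 9:12 AM + 140 min = 11:32 AM.
Kneading ends at 11:32 AM − 105 min = 9:47 AM.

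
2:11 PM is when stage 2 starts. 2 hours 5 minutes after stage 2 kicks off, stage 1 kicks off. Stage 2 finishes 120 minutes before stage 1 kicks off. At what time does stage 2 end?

Stage 1 starts at 2:11 PM + 125 min = 4:16 PM.
Stage 2 ends at 4:16 PM − 120 min = 2:16 PM.

2:16 PM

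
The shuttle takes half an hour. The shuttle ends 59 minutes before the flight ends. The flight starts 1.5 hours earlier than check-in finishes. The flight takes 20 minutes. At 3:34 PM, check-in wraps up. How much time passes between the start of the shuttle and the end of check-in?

The flight starts at 3:34 PM − 90 min = 2:04 PM.
The flight ends at 2:04 PM + 20 min = 2:24 PM.
The shuttle ends at 2:24 PM − 59 min = 1:25 PM.
The shuttle starts at 1:25 PM − 30 min = 12:55 PM.
From 12:55 PM to 3:34 PM is 2 hours 39 minutes.

2 hours 39 minutes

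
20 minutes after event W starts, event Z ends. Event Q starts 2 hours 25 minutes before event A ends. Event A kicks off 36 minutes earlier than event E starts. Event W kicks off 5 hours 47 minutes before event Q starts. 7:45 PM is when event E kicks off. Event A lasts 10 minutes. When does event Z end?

11:27 AM

Event A starts at 7:45 PM − 36 min = 7:09 PM.
Event A ends at 7:09 PM + 10 min = 7:19 PM.
Event Q starts at 7:19 PM − 145 min = 4:54 PM.
Event W starts at 4:54 PM − 347 min = 11:07 AM.
Event Z ends at 11:07 AM + 20 min = 11:27 AM.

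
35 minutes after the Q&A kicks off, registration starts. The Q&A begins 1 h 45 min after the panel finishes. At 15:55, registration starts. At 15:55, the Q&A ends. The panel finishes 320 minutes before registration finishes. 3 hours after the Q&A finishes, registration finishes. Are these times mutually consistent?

Yes

Registration ends at 15:55 + 180 min = 18:55.
The panel ends at 18:55 − 320 min = 13:35.
The Q&A starts at 13:35 + 105 min = 15:20.
Registration starts at 15:20 + 35 min = 15:55.
That matches the stated 15:55, so the schedule is consistent.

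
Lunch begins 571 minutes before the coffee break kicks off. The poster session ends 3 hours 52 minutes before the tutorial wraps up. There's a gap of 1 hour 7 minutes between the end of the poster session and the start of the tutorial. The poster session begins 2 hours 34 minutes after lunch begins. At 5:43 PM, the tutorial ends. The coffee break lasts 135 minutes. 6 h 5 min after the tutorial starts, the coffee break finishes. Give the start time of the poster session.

The poster session ends at 5:43 PM − 232 min = 1:51 PM.
The tutorial starts at 1:51 PM + 67 min = 2:58 PM.
The coffee break ends at 2:58 PM + 365 min = 9:03 PM.
The coffee break starts at 9:03 PM − 135 min = 6:48 PM.
Lunch starts at 6:48 PM − 571 min = 9:17 AM.
The poster session starts at 9:17 AM + 154 min = 11:51 AM.

11:51 AM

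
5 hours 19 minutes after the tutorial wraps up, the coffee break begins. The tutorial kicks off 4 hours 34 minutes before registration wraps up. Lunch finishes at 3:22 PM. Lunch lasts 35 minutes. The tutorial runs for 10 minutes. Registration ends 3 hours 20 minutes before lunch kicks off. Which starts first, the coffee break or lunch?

Lunch starts at 3:22 PM − 35 min = 2:47 PM.
Registration ends at 2:47 PM − 200 min = 11:27 AM.
The tutorial starts at 11:27 AM − 274 min = 6:53 AM.
The tutorial ends at 6:53 AM + 10 min = 7:03 AM.
The coffee break starts at 7:03 AM + 319 min = 12:22 PM.
The coffee break starts at 12:22 PM and lunch starts at 2:47 PM, so the coffee break is first.

the coffee break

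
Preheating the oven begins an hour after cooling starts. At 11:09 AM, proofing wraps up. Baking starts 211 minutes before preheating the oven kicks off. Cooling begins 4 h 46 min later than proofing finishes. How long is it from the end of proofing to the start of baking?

2 hours 15 minutes

Cooling starts at 11:09 AM + 286 min = 3:55 PM.
Preheating the oven starts at 3:55 PM + 60 min = 4:55 PM.
Baking starts at 4:55 PM − 211 min = 1:24 PM.
From 11:09 AM to 1:24 PM is 2 hours 15 minutes.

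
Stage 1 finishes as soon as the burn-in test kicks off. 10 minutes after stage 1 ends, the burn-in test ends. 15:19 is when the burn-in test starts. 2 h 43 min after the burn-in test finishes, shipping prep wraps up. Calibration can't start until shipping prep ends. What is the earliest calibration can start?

18:12

Stage 1 ends at 15:19.
The burn-in test ends at 15:19 + 10 min = 15:29.
Shipping prep ends at 15:29 + 163 min = 18:12.
Calibration is bounded by shipping prep, so the earliest it can start is 18:12.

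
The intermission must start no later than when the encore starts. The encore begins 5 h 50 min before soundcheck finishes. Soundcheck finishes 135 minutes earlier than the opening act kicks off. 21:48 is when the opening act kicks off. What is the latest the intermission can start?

13:43

Soundcheck ends at 21:48 − 135 min = 19:33.
The encore starts at 19:33 − 350 min = 13:43.
The intermission is bounded by the encore, so the latest it can start is 13:43.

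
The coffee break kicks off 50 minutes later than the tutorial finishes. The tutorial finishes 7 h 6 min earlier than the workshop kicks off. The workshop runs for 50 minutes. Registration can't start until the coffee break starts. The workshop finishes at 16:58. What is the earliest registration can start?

The workshop starts at 16:58 − 50 min = 16:08.
The tutorial ends at 16:08 − 426 min = 09:02.
The coffee break starts at 09:02 + 50 min = 09:52.
Registration is bounded by the coffee break, so the earliest it can start is 09:52.

09:52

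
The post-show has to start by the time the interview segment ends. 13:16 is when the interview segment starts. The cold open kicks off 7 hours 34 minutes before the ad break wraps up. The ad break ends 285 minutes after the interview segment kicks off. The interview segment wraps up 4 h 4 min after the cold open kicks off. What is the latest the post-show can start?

14:31

The ad break ends at 13:16 + 285 min = 18:01.
The cold open starts at 18:01 − 454 min = 10:27.
The interview segment ends at 10:27 + 244 min = 14:31.
The post-show is bounded by the interview segment, so the latest it can start is 14:31.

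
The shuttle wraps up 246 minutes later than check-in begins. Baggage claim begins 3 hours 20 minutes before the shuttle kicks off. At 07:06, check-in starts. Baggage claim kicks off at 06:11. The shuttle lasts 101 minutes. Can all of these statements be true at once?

Yes

The shuttle ends at 07:06 + 246 min = 11:12.
The shuttle starts at 11:12 − 101 min = 09:31.
Baggage claim starts at 09:31 − 200 min = 06:11.
That matches the stated 06:11, so the schedule is consistent.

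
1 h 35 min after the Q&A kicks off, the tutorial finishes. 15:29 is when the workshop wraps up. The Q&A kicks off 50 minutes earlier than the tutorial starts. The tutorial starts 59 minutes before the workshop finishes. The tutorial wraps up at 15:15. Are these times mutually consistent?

Yes

The tutorial starts at 15:29 − 59 min = 14:30.
The Q&A starts at 14:30 − 50 min = 13:40.
The tutorial ends at 13:40 + 95 min = 15:15.
That matches the stated 15:15, so the schedule is consistent.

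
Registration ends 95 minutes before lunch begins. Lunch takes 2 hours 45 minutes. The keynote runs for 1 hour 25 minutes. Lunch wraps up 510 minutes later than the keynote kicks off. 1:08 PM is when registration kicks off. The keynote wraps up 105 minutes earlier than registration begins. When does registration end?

The keynote ends at 1:08 PM − 105 min = 11:23 AM.
The keynote starts at 11:23 AM − 85 min = 9:58 AM.
Lunch ends at 9:58 AM + 510 min = 6:28 PM.
Lunch starts at 6:28 PM − 165 min = 3:43 PM.
Registration ends at 3:43 PM − 95 min = 2:08 PM.

2:08 PM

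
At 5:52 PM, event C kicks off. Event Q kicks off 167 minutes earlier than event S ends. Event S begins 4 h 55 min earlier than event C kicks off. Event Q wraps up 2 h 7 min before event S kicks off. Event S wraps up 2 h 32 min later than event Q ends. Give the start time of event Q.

10:35 AM

Event S starts at 5:52 PM − 295 min = 12:57 PM.
Event Q ends at 12:57 PM − 127 min = 10:50 AM.
Event S ends at 10:50 AM + 152 min = 1:22 PM.
Event Q starts at 1:22 PM − 167 min = 10:35 AM.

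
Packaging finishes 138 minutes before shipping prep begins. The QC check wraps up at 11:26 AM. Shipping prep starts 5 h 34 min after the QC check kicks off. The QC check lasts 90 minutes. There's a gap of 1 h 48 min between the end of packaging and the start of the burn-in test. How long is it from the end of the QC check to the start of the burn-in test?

3 hours 34 minutes

The QC check starts at 11:26 AM − 90 min = 9:56 AM.
Shipping prep starts at 9:56 AM + 334 min = 3:30 PM.
Packaging ends at 3:30 PM − 138 min = 1:12 PM.
The burn-in test starts at 1:12 PM + 108 min = 3:00 PM.
From 11:26 AM to 3:00 PM is 3 hours 34 minutes.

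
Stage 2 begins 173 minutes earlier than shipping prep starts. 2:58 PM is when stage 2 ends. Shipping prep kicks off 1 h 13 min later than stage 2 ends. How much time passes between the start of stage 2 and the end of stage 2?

Shipping prep starts at 2:58 PM + 73 min = 4:11 PM.
Stage 2 starts at 4:11 PM − 173 min = 1:18 PM.
From 1:18 PM to 2:58 PM is 100 minutes.

100 minutes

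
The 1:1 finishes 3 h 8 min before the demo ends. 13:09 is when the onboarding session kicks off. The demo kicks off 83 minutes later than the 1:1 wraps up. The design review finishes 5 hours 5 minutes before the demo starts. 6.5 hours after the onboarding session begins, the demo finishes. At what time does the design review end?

The demo ends at 13:09 + 390 min = 19:39.
The 1:1 ends at 19:39 − 188 min = 16:31.
The demo starts at 16:31 + 83 min = 17:54.
The design review ends at 17:54 − 305 min = 12:49.

12:49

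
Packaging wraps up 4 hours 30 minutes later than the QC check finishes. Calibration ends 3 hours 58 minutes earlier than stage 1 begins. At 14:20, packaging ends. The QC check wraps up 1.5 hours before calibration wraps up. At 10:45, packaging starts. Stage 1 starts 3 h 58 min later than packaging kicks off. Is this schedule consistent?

No

Stage 1 starts at 10:45 + 238 min = 14:43.
Calibration ends at 14:43 − 238 min = 10:45.
The QC check ends at 10:45 − 90 min = 09:15.
Packaging ends at 09:15 + 270 min = 13:45.
But packaging is also said to end at 14:20 — a 35-minute conflict.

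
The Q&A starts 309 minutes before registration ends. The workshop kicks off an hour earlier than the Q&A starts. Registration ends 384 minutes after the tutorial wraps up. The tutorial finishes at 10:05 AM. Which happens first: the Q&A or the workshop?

Registration ends at 10:05 AM + 384 min = 4:29 PM.
The Q&A starts at 4:29 PM − 309 min = 11:20 AM.
The workshop starts at 11:20 AM − 60 min = 10:20 AM.
The Q&A starts at 11:20 AM and the workshop starts at 10:20 AM, so the workshop is first.

the workshop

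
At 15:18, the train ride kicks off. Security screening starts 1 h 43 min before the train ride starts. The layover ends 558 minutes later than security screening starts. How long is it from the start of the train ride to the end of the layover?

Security screening starts at 15:18 − 103 min = 13:35.
The layover ends at 13:35 + 558 min = 22:53.
From 15:18 to 22:53 is 7 hours 35 minutes.

7 hours 35 minutes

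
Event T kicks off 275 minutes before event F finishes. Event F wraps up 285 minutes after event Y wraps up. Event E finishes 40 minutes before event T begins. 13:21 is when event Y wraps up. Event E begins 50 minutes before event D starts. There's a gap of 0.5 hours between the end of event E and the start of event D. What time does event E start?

12:31

Event F ends at 13:21 + 285 min = 18:06.
Event T starts at 18:06 − 275 min = 13:31.
Event E ends at 13:31 − 40 min = 12:51.
Event D starts at 12:51 + 30 min = 13:21.
Event E starts at 13:21 − 50 min = 12:31.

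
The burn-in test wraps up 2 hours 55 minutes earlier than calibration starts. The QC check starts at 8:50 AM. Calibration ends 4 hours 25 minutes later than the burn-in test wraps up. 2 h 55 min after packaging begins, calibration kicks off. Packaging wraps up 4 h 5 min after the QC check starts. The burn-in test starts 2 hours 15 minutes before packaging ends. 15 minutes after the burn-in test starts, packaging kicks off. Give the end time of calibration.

Packaging ends at 8:50 AM + 245 min = 12:55 PM.
The burn-in test starts at 12:55 PM − 135 min = 10:40 AM.
Packaging starts at 10:40 AM + 15 min = 10:55 AM.
Calibration starts at 10:55 AM + 175 min = 1:50 PM.
The burn-in test ends at 1:50 PM − 175 min = 10:55 AM.
Calibration ends at 10:55 AM + 265 min = 3:20 PM.

3:20 PM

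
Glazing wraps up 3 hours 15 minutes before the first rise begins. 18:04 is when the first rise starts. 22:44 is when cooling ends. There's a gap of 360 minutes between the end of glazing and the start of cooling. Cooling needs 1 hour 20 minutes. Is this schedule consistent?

Glazing ends at 18:04 − 195 min = 14:49.
Cooling starts at 14:49 + 360 min = 20:49.
Cooling ends at 20:49 + 80 min = 22:09.
But cooling is also said to end at 22:44 — a 35-minute conflict.

No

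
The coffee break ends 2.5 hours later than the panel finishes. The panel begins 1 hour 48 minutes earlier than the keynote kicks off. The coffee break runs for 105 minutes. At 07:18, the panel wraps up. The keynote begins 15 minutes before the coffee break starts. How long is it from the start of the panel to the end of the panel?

78 minutes

The coffee break ends at 07:18 + 150 min = 09:48.
The coffee break starts at 09:48 − 105 min = 08:03.
The keynote starts at 08:03 − 15 min = 07:48.
The panel starts at 07:48 − 108 min = 06:00.
From 06:00 to 07:18 is 78 minutes.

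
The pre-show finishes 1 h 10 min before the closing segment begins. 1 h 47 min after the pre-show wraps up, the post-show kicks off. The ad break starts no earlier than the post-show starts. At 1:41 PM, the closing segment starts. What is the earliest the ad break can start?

The pre-show ends at 1:41 PM − 70 min = 12:31 PM.
The post-show starts at 12:31 PM + 107 min = 2:18 PM.
The ad break is bounded by the post-show, so the earliest it can start is 2:18 PM.

2:18 PM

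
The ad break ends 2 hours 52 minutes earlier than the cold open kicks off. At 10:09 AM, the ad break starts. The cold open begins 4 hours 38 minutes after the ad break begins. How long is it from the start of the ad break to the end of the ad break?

The cold open starts at 10:09 AM + 278 min = 2:47 PM.
The ad break ends at 2:47 PM − 172 min = 11:55 AM.
From 10:09 AM to 11:55 AM is 1 h 46 min.

1 h 46 min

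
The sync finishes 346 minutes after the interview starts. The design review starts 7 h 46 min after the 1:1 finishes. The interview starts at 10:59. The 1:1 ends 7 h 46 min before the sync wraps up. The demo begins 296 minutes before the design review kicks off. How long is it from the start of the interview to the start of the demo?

50 minutes

The sync ends at 10:59 + 346 min = 16:45.
The 1:1 ends at 16:45 − 466 min = 08:59.
The design review starts at 08:59 + 466 min = 16:45.
The demo starts at 16:45 − 296 min = 11:49.
From 10:59 to 11:49 is 50 minutes.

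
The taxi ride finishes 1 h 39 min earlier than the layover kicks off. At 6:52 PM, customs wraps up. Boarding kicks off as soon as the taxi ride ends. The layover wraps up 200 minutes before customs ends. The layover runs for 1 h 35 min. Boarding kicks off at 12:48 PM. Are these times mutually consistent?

No

The layover ends at 6:52 PM − 200 min = 3:32 PM.
The layover starts at 3:32 PM − 95 min = 1:57 PM.
The taxi ride ends at 1:57 PM − 99 min = 12:18 PM.
So boarding starts at 12:18 PM.
But boarding is also said to start at 12:48 PM — a 30-minute conflict.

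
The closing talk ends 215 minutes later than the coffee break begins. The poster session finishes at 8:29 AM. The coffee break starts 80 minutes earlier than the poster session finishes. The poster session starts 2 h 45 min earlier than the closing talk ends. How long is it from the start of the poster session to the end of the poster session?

half an hour

The coffee break starts at 8:29 AM − 80 min = 7:09 AM.
The closing talk ends at 7:09 AM + 215 min = 10:44 AM.
The poster session starts at 10:44 AM − 165 min = 7:59 AM.
From 7:59 AM to 8:29 AM is half an hour.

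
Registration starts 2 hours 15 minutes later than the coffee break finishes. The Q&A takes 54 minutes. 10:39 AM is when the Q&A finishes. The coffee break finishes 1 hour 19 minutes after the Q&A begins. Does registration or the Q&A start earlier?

The Q&A starts at 10:39 AM − 54 min = 9:45 AM.
The coffee break ends at 9:45 AM + 79 min = 11:04 AM.
Registration starts at 11:04 AM + 135 min = 1:19 PM.
Registration starts at 1:19 PM and the Q&A starts at 9:45 AM, so the Q&A is first.

the Q&A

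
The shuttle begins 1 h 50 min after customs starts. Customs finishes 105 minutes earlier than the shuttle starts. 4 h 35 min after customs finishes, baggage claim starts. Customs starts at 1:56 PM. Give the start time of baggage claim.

The shuttle starts at 1:56 PM + 110 min = 3:46 PM.
Customs ends at 3:46 PM − 105 min = 2:01 PM.
Baggage claim starts at 2:01 PM + 275 min = 6:36 PM.

6:36 PM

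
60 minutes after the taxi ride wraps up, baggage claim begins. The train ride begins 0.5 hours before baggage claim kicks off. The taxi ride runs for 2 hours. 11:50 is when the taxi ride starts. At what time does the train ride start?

14:20

The taxi ride ends at 11:50 + 120 min = 13:50.
Baggage claim starts at 13:50 + 60 min = 14:50.
The train ride starts at 14:50 − 30 min = 14:20.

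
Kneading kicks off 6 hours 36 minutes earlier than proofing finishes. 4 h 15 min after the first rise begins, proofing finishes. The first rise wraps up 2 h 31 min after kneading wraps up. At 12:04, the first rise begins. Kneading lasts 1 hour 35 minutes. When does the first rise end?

13:49

Proofing ends at 12:04 + 255 min = 16:19.
Kneading starts at 16:19 − 396 min = 09:43.
Kneading ends at 09:43 + 95 min = 11:18.
The first rise ends at 11:18 + 151 min = 13:49.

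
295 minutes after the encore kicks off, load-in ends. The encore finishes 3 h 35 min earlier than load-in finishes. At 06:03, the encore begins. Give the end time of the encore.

07:23

Load-in ends at 06:03 + 295 min = 10:58.
The encore ends at 10:58 − 215 min = 07:23.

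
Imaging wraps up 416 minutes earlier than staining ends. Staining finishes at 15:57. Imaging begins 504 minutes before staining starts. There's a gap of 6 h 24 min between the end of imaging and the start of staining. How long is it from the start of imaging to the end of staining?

536 minutes

Imaging ends at 15:57 − 416 min = 09:01.
Staining starts at 09:01 + 384 min = 15:25.
Imaging starts at 15:25 − 504 min = 07:01.
From 07:01 to 15:57 is 536 minutes.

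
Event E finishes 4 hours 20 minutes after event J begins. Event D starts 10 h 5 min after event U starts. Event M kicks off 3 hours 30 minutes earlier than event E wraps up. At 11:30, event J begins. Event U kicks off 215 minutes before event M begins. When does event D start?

18:50

Event E ends at 11:30 + 260 min = 15:50.
Event M starts at 15:50 − 210 min = 12:20.
Event U starts at 12:20 − 215 min = 08:45.
Event D starts at 08:45 + 605 min = 18:50.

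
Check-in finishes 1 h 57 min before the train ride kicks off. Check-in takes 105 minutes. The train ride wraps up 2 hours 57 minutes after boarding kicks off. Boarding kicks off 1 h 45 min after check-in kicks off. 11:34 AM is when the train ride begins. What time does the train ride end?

12:34 PM

Check-in ends at 11:34 AM − 117 min = 9:37 AM.
Check-in starts at 9:37 AM − 105 min = 7:52 AM.
Boarding starts at 7:52 AM + 105 min = 9:37 AM.
The train ride ends at 9:37 AM + 177 min = 12:34 PM.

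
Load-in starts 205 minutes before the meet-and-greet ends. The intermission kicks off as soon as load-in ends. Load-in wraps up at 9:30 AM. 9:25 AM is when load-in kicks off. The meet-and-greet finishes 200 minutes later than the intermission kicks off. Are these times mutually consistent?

The intermission starts at 9:30 AM.
The meet-and-greet ends at 9:30 AM + 200 min = 12:50 PM.
Load-in starts at 12:50 PM − 205 min = 9:25 AM.
That matches the stated 9:25 AM, so the schedule is consistent.

Yes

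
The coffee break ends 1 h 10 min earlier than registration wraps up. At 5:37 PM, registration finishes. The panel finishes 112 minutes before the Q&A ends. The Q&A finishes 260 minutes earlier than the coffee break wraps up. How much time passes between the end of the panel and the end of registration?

7 hours 22 minutes

The coffee break ends at 5:37 PM − 70 min = 4:27 PM.
The Q&A ends at 4:27 PM − 260 min = 12:07 PM.
The panel ends at 12:07 PM − 112 min = 10:15 AM.
From 10:15 AM to 5:37 PM is 7 hours 22 minutes.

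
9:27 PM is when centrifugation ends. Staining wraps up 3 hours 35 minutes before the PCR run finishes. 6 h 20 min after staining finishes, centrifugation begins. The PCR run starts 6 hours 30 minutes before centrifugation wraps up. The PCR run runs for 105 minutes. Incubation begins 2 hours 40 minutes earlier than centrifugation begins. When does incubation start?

4:47 PM

The PCR run starts at 9:27 PM − 390 min = 2:57 PM.
The PCR run ends at 2:57 PM + 105 min = 4:42 PM.
Staining ends at 4:42 PM − 215 min = 1:07 PM.
Centrifugation starts at 1:07 PM + 380 min = 7:27 PM.
Incubation starts at 7:27 PM − 160 min = 4:47 PM.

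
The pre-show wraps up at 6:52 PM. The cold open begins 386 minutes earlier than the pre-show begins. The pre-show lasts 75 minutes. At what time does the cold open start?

The pre-show starts at 6:52 PM − 75 min = 5:37 PM.
The cold open starts at 5:37 PM − 386 min = 11:11 AM.

11:11 AM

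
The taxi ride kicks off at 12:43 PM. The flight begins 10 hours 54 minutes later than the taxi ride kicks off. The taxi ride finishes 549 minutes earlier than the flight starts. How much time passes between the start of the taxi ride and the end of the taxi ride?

1 h 45 min

The flight starts at 12:43 PM + 654 min = 11:37 PM.
The taxi ride ends at 11:37 PM − 549 min = 2:28 PM.
From 12:43 PM to 2:28 PM is 1 h 45 min.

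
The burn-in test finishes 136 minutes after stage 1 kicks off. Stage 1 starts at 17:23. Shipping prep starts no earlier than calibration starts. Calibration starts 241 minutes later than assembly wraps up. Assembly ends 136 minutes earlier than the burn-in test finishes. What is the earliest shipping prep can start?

21:24

The burn-in test ends at 17:23 + 136 min = 19:39.
Assembly ends at 19:39 − 136 min = 17:23.
Calibration starts at 17:23 + 241 min = 21:24.
Shipping prep is bounded by calibration, so the earliest it can start is 21:24.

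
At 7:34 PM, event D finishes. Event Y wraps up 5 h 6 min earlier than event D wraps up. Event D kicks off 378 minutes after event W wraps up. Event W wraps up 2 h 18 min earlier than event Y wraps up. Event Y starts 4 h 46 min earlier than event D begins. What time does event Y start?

Event Y ends at 7:34 PM − 306 min = 2:28 PM.
Event W ends at 2:28 PM − 138 min = 12:10 PM.
Event D starts at 12:10 PM + 378 min = 6:28 PM.
Event Y starts at 6:28 PM − 286 min = 1:42 PM.

1:42 PM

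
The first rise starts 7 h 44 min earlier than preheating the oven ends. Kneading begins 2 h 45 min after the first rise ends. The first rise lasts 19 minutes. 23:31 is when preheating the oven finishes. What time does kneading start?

18:51

The first rise starts at 23:31 − 464 min = 15:47.
The first rise ends at 15:47 + 19 min = 16:06.
Kneading starts at 16:06 + 165 min = 18:51.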